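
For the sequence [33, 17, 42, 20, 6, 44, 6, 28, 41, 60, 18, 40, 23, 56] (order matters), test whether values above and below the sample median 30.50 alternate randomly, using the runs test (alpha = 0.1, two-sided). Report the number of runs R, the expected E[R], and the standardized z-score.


Step 1: Compute median = 30.50; label A = above, B = below.
Labels in order: ABABBABBAABABA  (n_A = 7, n_B = 7)
Step 2: Count runs R = 11.
Step 3: Under H0 (random ordering), E[R] = 2*n_A*n_B/(n_A+n_B) + 1 = 2*7*7/14 + 1 = 8.0000.
        Var[R] = 2*n_A*n_B*(2*n_A*n_B - n_A - n_B) / ((n_A+n_B)^2 * (n_A+n_B-1)) = 8232/2548 = 3.2308.
        SD[R] = 1.7974.
Step 4: Continuity-corrected z = (R - 0.5 - E[R]) / SD[R] = (11 - 0.5 - 8.0000) / 1.7974 = 1.3909.
Step 5: Two-sided p-value via normal approximation = 2*(1 - Phi(|z|)) = 0.164264.
Step 6: alpha = 0.1. fail to reject H0.

R = 11, z = 1.3909, p = 0.164264, fail to reject H0.


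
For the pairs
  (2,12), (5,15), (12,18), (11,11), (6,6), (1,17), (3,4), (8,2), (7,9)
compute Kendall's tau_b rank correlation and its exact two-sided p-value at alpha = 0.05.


Step 1: Enumerate the 36 unordered pairs (i,j) with i<j and classify each by sign(x_j-x_i) * sign(y_j-y_i).
  (1,2):dx=+3,dy=+3->C; (1,3):dx=+10,dy=+6->C; (1,4):dx=+9,dy=-1->D; (1,5):dx=+4,dy=-6->D
  (1,6):dx=-1,dy=+5->D; (1,7):dx=+1,dy=-8->D; (1,8):dx=+6,dy=-10->D; (1,9):dx=+5,dy=-3->D
  (2,3):dx=+7,dy=+3->C; (2,4):dx=+6,dy=-4->D; (2,5):dx=+1,dy=-9->D; (2,6):dx=-4,dy=+2->D
  (2,7):dx=-2,dy=-11->C; (2,8):dx=+3,dy=-13->D; (2,9):dx=+2,dy=-6->D; (3,4):dx=-1,dy=-7->C
  (3,5):dx=-6,dy=-12->C; (3,6):dx=-11,dy=-1->C; (3,7):dx=-9,dy=-14->C; (3,8):dx=-4,dy=-16->C
  (3,9):dx=-5,dy=-9->C; (4,5):dx=-5,dy=-5->C; (4,6):dx=-10,dy=+6->D; (4,7):dx=-8,dy=-7->C
  (4,8):dx=-3,dy=-9->C; (4,9):dx=-4,dy=-2->C; (5,6):dx=-5,dy=+11->D; (5,7):dx=-3,dy=-2->C
  (5,8):dx=+2,dy=-4->D; (5,9):dx=+1,dy=+3->C; (6,7):dx=+2,dy=-13->D; (6,8):dx=+7,dy=-15->D
  (6,9):dx=+6,dy=-8->D; (7,8):dx=+5,dy=-2->D; (7,9):dx=+4,dy=+5->C; (8,9):dx=-1,dy=+7->D
Step 2: C = 17, D = 19, total pairs = 36.
Step 3: tau = (C - D)/(n(n-1)/2) = (17 - 19)/36 = -0.055556.
Step 4: Exact two-sided p-value (enumerate n! = 362880 permutations of y under H0): p = 0.919455.
Step 5: alpha = 0.05. fail to reject H0.

tau_b = -0.0556 (C=17, D=19), p = 0.919455, fail to reject H0.


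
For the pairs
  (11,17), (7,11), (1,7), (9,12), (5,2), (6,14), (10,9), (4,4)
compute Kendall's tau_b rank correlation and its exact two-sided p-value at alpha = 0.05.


Step 1: Enumerate the 28 unordered pairs (i,j) with i<j and classify each by sign(x_j-x_i) * sign(y_j-y_i).
  (1,2):dx=-4,dy=-6->C; (1,3):dx=-10,dy=-10->C; (1,4):dx=-2,dy=-5->C; (1,5):dx=-6,dy=-15->C
  (1,6):dx=-5,dy=-3->C; (1,7):dx=-1,dy=-8->C; (1,8):dx=-7,dy=-13->C; (2,3):dx=-6,dy=-4->C
  (2,4):dx=+2,dy=+1->C; (2,5):dx=-2,dy=-9->C; (2,6):dx=-1,dy=+3->D; (2,7):dx=+3,dy=-2->D
  (2,8):dx=-3,dy=-7->C; (3,4):dx=+8,dy=+5->C; (3,5):dx=+4,dy=-5->D; (3,6):dx=+5,dy=+7->C
  (3,7):dx=+9,dy=+2->C; (3,8):dx=+3,dy=-3->D; (4,5):dx=-4,dy=-10->C; (4,6):dx=-3,dy=+2->D
  (4,7):dx=+1,dy=-3->D; (4,8):dx=-5,dy=-8->C; (5,6):dx=+1,dy=+12->C; (5,7):dx=+5,dy=+7->C
  (5,8):dx=-1,dy=+2->D; (6,7):dx=+4,dy=-5->D; (6,8):dx=-2,dy=-10->C; (7,8):dx=-6,dy=-5->C
Step 2: C = 20, D = 8, total pairs = 28.
Step 3: tau = (C - D)/(n(n-1)/2) = (20 - 8)/28 = 0.428571.
Step 4: Exact two-sided p-value (enumerate n! = 40320 permutations of y under H0): p = 0.178869.
Step 5: alpha = 0.05. fail to reject H0.

tau_b = 0.4286 (C=20, D=8), p = 0.178869, fail to reject H0.


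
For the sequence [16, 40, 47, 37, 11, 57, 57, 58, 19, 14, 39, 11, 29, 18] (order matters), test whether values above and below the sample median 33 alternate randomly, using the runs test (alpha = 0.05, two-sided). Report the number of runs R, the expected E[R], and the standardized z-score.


Step 1: Compute median = 33; label A = above, B = below.
Labels in order: BAAABAAABBABBB  (n_A = 7, n_B = 7)
Step 2: Count runs R = 7.
Step 3: Under H0 (random ordering), E[R] = 2*n_A*n_B/(n_A+n_B) + 1 = 2*7*7/14 + 1 = 8.0000.
        Var[R] = 2*n_A*n_B*(2*n_A*n_B - n_A - n_B) / ((n_A+n_B)^2 * (n_A+n_B-1)) = 8232/2548 = 3.2308.
        SD[R] = 1.7974.
Step 4: Continuity-corrected z = (R + 0.5 - E[R]) / SD[R] = (7 + 0.5 - 8.0000) / 1.7974 = -0.2782.
Step 5: Two-sided p-value via normal approximation = 2*(1 - Phi(|z|)) = 0.780879.
Step 6: alpha = 0.05. fail to reject H0.

R = 7, z = -0.2782, p = 0.780879, fail to reject H0.


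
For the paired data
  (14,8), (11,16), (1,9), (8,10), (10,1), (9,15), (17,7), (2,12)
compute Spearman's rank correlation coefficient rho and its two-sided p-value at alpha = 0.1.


Step 1: Rank x and y separately (midranks; no ties here).
rank(x): 14->7, 11->6, 1->1, 8->3, 10->5, 9->4, 17->8, 2->2
rank(y): 8->3, 16->8, 9->4, 10->5, 1->1, 15->7, 7->2, 12->6
Step 2: d_i = R_x(i) - R_y(i); compute d_i^2.
  (7-3)^2=16, (6-8)^2=4, (1-4)^2=9, (3-5)^2=4, (5-1)^2=16, (4-7)^2=9, (8-2)^2=36, (2-6)^2=16
sum(d^2) = 110.
Step 3: rho = 1 - 6*110 / (8*(8^2 - 1)) = 1 - 660/504 = -0.309524.
Step 4: Under H0, t = rho * sqrt((n-2)/(1-rho^2)) = -0.7973 ~ t(6).
Step 5: Two-sided p-value from the t-distribution with 6 df = 0.455645.
Step 6: alpha = 0.1. fail to reject H0.

rho = -0.3095, p = 0.455645, fail to reject H0 at alpha = 0.1.


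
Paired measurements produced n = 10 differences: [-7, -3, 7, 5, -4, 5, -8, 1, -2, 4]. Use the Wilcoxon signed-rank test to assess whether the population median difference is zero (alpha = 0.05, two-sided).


Step 1: Drop any zero differences (none here) and take |d_i|.
|d| = [7, 3, 7, 5, 4, 5, 8, 1, 2, 4]
Step 2: Midrank |d_i| (ties get averaged ranks).
ranks: |7|->8.5, |3|->3, |7|->8.5, |5|->6.5, |4|->4.5, |5|->6.5, |8|->10, |1|->1, |2|->2, |4|->4.5
Step 3: Attach original signs; sum ranks with positive sign and with negative sign.
W+ = 8.5 + 6.5 + 6.5 + 1 + 4.5 = 27
W- = 8.5 + 3 + 4.5 + 10 + 2 = 28
(Check: W+ + W- = 55 should equal n(n+1)/2 = 55.)
Step 4: Test statistic W = min(W+, W-) = 27.
Step 5: Ties in |d|, so use the tie-corrected normal approximation.
        E[W] = n(n+1)/4 = 10*11/4 = 27.5.
        Tie groups: |d|=4 (t=2), |d|=5 (t=2), |d|=7 (t=2); sum(t^3 - t) = 18.
        Var[W] = n(n+1)(2n+1)/24 - sum(t^3-t)/48 = 2310/24 - 18/48 = 95.875.
        z = (W - E[W]) / sqrt(Var[W]) = (27 - 27.5) / 9.7916 = -0.0511.
        Two-sided p = 2*Phi(z) = 0.959274.
Step 6: alpha = 0.05. fail to reject H0.

W+ = 27, W- = 28, W = min = 27, p = 0.959274, fail to reject H0.


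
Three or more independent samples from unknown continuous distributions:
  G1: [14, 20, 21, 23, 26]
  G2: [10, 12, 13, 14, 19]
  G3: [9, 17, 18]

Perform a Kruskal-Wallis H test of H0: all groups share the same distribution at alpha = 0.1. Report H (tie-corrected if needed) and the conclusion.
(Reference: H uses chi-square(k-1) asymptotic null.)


Step 1: Combine all N = 13 observations and assign midranks.
sorted (value, group, rank): (9,G3,1), (10,G2,2), (12,G2,3), (13,G2,4), (14,G1,5.5), (14,G2,5.5), (17,G3,7), (18,G3,8), (19,G2,9), (20,G1,10), (21,G1,11), (23,G1,12), (26,G1,13)
Step 2: Sum ranks within each group.
R_1 = 51.5 (n_1 = 5)
R_2 = 23.5 (n_2 = 5)
R_3 = 16 (n_3 = 3)
Step 3: H = 12/(N(N+1)) * sum(R_i^2/n_i) - 3(N+1)
     = 12/(13*14) * (51.5^2/5 + 23.5^2/5 + 16^2/3) - 3*14
     = 0.065934 * 726.233 - 42
     = 5.883516.
Step 4: Ties present; correction factor C = 1 - 6/(13^3 - 13) = 0.997253. Corrected H = 5.883516 / 0.997253 = 5.899725.
Step 5: Under H0, H ~ chi^2(2); p-value = 0.052347.
Step 6: alpha = 0.1. reject H0.

H = 5.8997, df = 2, p = 0.052347, reject H0.


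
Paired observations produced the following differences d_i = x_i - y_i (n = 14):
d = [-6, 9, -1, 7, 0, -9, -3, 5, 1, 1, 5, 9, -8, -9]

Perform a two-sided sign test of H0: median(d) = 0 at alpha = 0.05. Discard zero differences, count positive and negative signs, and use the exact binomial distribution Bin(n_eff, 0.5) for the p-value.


Step 1: Discard zero differences. Original n = 14; n_eff = number of nonzero differences = 13.
Nonzero differences (with sign): -6, +9, -1, +7, -9, -3, +5, +1, +1, +5, +9, -8, -9
Step 2: Count signs: positive = 7, negative = 6.
Step 3: Under H0: P(positive) = 0.5, so the number of positives S ~ Bin(13, 0.5).
Step 4: Two-sided exact p-value = sum of Bin(13,0.5) probabilities at or below the observed probability = 1.000000.
Step 5: alpha = 0.05. fail to reject H0.

n_eff = 13, pos = 7, neg = 6, p = 1.000000, fail to reject H0.


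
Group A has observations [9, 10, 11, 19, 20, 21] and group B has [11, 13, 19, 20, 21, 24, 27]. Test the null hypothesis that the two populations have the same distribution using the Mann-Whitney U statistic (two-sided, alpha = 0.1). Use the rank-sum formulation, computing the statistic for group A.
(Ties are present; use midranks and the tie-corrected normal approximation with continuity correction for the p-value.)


Step 1: Combine and sort all 13 observations; assign midranks.
sorted (value, group): (9,X), (10,X), (11,X), (11,Y), (13,Y), (19,X), (19,Y), (20,X), (20,Y), (21,X), (21,Y), (24,Y), (27,Y)
ranks: 9->1, 10->2, 11->3.5, 11->3.5, 13->5, 19->6.5, 19->6.5, 20->8.5, 20->8.5, 21->10.5, 21->10.5, 24->12, 27->13
Step 2: Rank sum for X: R1 = 1 + 2 + 3.5 + 6.5 + 8.5 + 10.5 = 32.
Step 3: U_X = R1 - n1(n1+1)/2 = 32 - 6*7/2 = 32 - 21 = 11.
       U_Y = n1*n2 - U_X = 42 - 11 = 31.
Step 4: Ties are present, so use the tie-corrected normal approximation (with continuity correction) for the p-value.
Step 5: p-value = 0.172359; compare to alpha = 0.1. fail to reject H0.

U_X = 11, p = 0.172359, fail to reject H0 at alpha = 0.1.


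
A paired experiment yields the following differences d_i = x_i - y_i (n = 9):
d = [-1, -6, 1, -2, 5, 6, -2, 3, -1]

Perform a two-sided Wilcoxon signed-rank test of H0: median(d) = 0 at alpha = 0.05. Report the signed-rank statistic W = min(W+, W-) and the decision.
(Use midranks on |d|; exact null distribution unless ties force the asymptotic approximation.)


Step 1: Drop any zero differences (none here) and take |d_i|.
|d| = [1, 6, 1, 2, 5, 6, 2, 3, 1]
Step 2: Midrank |d_i| (ties get averaged ranks).
ranks: |1|->2, |6|->8.5, |1|->2, |2|->4.5, |5|->7, |6|->8.5, |2|->4.5, |3|->6, |1|->2
Step 3: Attach original signs; sum ranks with positive sign and with negative sign.
W+ = 2 + 7 + 8.5 + 6 = 23.5
W- = 2 + 8.5 + 4.5 + 4.5 + 2 = 21.5
(Check: W+ + W- = 45 should equal n(n+1)/2 = 45.)
Step 4: Test statistic W = min(W+, W-) = 21.5.
Step 5: Ties in |d|, so use the tie-corrected normal approximation.
        E[W] = n(n+1)/4 = 9*10/4 = 22.5.
        Tie groups: |d|=1 (t=3), |d|=2 (t=2), |d|=6 (t=2); sum(t^3 - t) = 36.
        Var[W] = n(n+1)(2n+1)/24 - sum(t^3-t)/48 = 1710/24 - 36/48 = 70.5.
        z = (W - E[W]) / sqrt(Var[W]) = (21.5 - 22.5) / 8.3964 = -0.1191.
        Two-sided p = 2*Phi(z) = 0.905198.
Step 6: alpha = 0.05. fail to reject H0.

W+ = 23.5, W- = 21.5, W = min = 21.5, p = 0.905198, fail to reject H0.


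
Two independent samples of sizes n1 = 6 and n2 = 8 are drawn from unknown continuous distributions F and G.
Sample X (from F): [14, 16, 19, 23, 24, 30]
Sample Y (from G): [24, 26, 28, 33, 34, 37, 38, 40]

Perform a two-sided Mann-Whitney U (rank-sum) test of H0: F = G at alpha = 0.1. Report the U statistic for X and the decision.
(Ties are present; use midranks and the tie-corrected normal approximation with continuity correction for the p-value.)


Step 1: Combine and sort all 14 observations; assign midranks.
sorted (value, group): (14,X), (16,X), (19,X), (23,X), (24,X), (24,Y), (26,Y), (28,Y), (30,X), (33,Y), (34,Y), (37,Y), (38,Y), (40,Y)
ranks: 14->1, 16->2, 19->3, 23->4, 24->5.5, 24->5.5, 26->7, 28->8, 30->9, 33->10, 34->11, 37->12, 38->13, 40->14
Step 2: Rank sum for X: R1 = 1 + 2 + 3 + 4 + 5.5 + 9 = 24.5.
Step 3: U_X = R1 - n1(n1+1)/2 = 24.5 - 6*7/2 = 24.5 - 21 = 3.5.
       U_Y = n1*n2 - U_X = 48 - 3.5 = 44.5.
Step 4: Ties are present, so use the tie-corrected normal approximation (with continuity correction) for the p-value.
Step 5: p-value = 0.009743; compare to alpha = 0.1. reject H0.

U_X = 3.5, p = 0.009743, reject H0 at alpha = 0.1.


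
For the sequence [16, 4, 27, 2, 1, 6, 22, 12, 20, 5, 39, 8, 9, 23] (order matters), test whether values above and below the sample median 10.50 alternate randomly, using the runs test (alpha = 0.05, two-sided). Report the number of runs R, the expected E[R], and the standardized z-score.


Step 1: Compute median = 10.50; label A = above, B = below.
Labels in order: ABABBBAAABABBA  (n_A = 7, n_B = 7)
Step 2: Count runs R = 9.
Step 3: Under H0 (random ordering), E[R] = 2*n_A*n_B/(n_A+n_B) + 1 = 2*7*7/14 + 1 = 8.0000.
        Var[R] = 2*n_A*n_B*(2*n_A*n_B - n_A - n_B) / ((n_A+n_B)^2 * (n_A+n_B-1)) = 8232/2548 = 3.2308.
        SD[R] = 1.7974.
Step 4: Continuity-corrected z = (R - 0.5 - E[R]) / SD[R] = (9 - 0.5 - 8.0000) / 1.7974 = 0.2782.
Step 5: Two-sided p-value via normal approximation = 2*(1 - Phi(|z|)) = 0.780879.
Step 6: alpha = 0.05. fail to reject H0.

R = 9, z = 0.2782, p = 0.780879, fail to reject H0.


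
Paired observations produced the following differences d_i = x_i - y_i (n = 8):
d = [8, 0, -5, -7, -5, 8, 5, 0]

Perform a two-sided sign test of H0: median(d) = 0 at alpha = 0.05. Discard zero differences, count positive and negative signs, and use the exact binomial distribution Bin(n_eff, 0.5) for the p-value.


Step 1: Discard zero differences. Original n = 8; n_eff = number of nonzero differences = 6.
Nonzero differences (with sign): +8, -5, -7, -5, +8, +5
Step 2: Count signs: positive = 3, negative = 3.
Step 3: Under H0: P(positive) = 0.5, so the number of positives S ~ Bin(6, 0.5).
Step 4: Two-sided exact p-value = sum of Bin(6,0.5) probabilities at or below the observed probability = 1.000000.
Step 5: alpha = 0.05. fail to reject H0.

n_eff = 6, pos = 3, neg = 3, p = 1.000000, fail to reject H0.


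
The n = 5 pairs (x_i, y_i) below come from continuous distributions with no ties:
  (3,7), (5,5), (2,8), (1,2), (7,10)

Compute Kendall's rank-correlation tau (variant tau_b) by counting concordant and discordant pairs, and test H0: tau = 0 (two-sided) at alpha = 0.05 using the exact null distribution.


Step 1: Enumerate the 10 unordered pairs (i,j) with i<j and classify each by sign(x_j-x_i) * sign(y_j-y_i).
  (1,2):dx=+2,dy=-2->D; (1,3):dx=-1,dy=+1->D; (1,4):dx=-2,dy=-5->C; (1,5):dx=+4,dy=+3->C
  (2,3):dx=-3,dy=+3->D; (2,4):dx=-4,dy=-3->C; (2,5):dx=+2,dy=+5->C; (3,4):dx=-1,dy=-6->C
  (3,5):dx=+5,dy=+2->C; (4,5):dx=+6,dy=+8->C
Step 2: C = 7, D = 3, total pairs = 10.
Step 3: tau = (C - D)/(n(n-1)/2) = (7 - 3)/10 = 0.400000.
Step 4: Exact two-sided p-value (enumerate n! = 120 permutations of y under H0): p = 0.483333.
Step 5: alpha = 0.05. fail to reject H0.

tau_b = 0.4000 (C=7, D=3), p = 0.483333, fail to reject H0.


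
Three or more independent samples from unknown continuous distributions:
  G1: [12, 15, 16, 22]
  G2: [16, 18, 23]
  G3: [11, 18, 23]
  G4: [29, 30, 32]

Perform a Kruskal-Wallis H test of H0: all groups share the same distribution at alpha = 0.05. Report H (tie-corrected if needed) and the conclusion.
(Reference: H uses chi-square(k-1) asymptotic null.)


Step 1: Combine all N = 13 observations and assign midranks.
sorted (value, group, rank): (11,G3,1), (12,G1,2), (15,G1,3), (16,G1,4.5), (16,G2,4.5), (18,G2,6.5), (18,G3,6.5), (22,G1,8), (23,G2,9.5), (23,G3,9.5), (29,G4,11), (30,G4,12), (32,G4,13)
Step 2: Sum ranks within each group.
R_1 = 17.5 (n_1 = 4)
R_2 = 20.5 (n_2 = 3)
R_3 = 17 (n_3 = 3)
R_4 = 36 (n_4 = 3)
Step 3: H = 12/(N(N+1)) * sum(R_i^2/n_i) - 3(N+1)
     = 12/(13*14) * (17.5^2/4 + 20.5^2/3 + 17^2/3 + 36^2/3) - 3*14
     = 0.065934 * 744.979 - 42
     = 7.119505.
Step 4: Ties present; correction factor C = 1 - 18/(13^3 - 13) = 0.991758. Corrected H = 7.119505 / 0.991758 = 7.178670.
Step 5: Under H0, H ~ chi^2(3); p-value = 0.066416.
Step 6: alpha = 0.05. fail to reject H0.

H = 7.1787, df = 3, p = 0.066416, fail to reject H0.


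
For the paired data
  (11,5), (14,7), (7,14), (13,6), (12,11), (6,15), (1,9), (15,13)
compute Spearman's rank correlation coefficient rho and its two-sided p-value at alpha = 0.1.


Step 1: Rank x and y separately (midranks; no ties here).
rank(x): 11->4, 14->7, 7->3, 13->6, 12->5, 6->2, 1->1, 15->8
rank(y): 5->1, 7->3, 14->7, 6->2, 11->5, 15->8, 9->4, 13->6
Step 2: d_i = R_x(i) - R_y(i); compute d_i^2.
  (4-1)^2=9, (7-3)^2=16, (3-7)^2=16, (6-2)^2=16, (5-5)^2=0, (2-8)^2=36, (1-4)^2=9, (8-6)^2=4
sum(d^2) = 106.
Step 3: rho = 1 - 6*106 / (8*(8^2 - 1)) = 1 - 636/504 = -0.261905.
Step 4: Under H0, t = rho * sqrt((n-2)/(1-rho^2)) = -0.6647 ~ t(6).
Step 5: Two-sided p-value from the t-distribution with 6 df = 0.530923.
Step 6: alpha = 0.1. fail to reject H0.

rho = -0.2619, p = 0.530923, fail to reject H0 at alpha = 0.1.


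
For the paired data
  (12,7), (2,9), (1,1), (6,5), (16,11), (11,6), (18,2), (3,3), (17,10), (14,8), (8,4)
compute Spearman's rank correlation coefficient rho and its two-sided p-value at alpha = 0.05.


Step 1: Rank x and y separately (midranks; no ties here).
rank(x): 12->7, 2->2, 1->1, 6->4, 16->9, 11->6, 18->11, 3->3, 17->10, 14->8, 8->5
rank(y): 7->7, 9->9, 1->1, 5->5, 11->11, 6->6, 2->2, 3->3, 10->10, 8->8, 4->4
Step 2: d_i = R_x(i) - R_y(i); compute d_i^2.
  (7-7)^2=0, (2-9)^2=49, (1-1)^2=0, (4-5)^2=1, (9-11)^2=4, (6-6)^2=0, (11-2)^2=81, (3-3)^2=0, (10-10)^2=0, (8-8)^2=0, (5-4)^2=1
sum(d^2) = 136.
Step 3: rho = 1 - 6*136 / (11*(11^2 - 1)) = 1 - 816/1320 = 0.381818.
Step 4: Under H0, t = rho * sqrt((n-2)/(1-rho^2)) = 1.2394 ~ t(9).
Step 5: Two-sided p-value from the t-distribution with 9 df = 0.246560.
Step 6: alpha = 0.05. fail to reject H0.

rho = 0.3818, p = 0.246560, fail to reject H0 at alpha = 0.05.


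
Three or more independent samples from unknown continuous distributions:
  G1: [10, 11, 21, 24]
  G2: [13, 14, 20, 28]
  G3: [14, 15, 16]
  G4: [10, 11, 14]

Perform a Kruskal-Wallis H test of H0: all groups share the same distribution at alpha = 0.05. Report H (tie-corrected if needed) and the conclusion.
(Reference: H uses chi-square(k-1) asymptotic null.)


Step 1: Combine all N = 14 observations and assign midranks.
sorted (value, group, rank): (10,G1,1.5), (10,G4,1.5), (11,G1,3.5), (11,G4,3.5), (13,G2,5), (14,G2,7), (14,G3,7), (14,G4,7), (15,G3,9), (16,G3,10), (20,G2,11), (21,G1,12), (24,G1,13), (28,G2,14)
Step 2: Sum ranks within each group.
R_1 = 30 (n_1 = 4)
R_2 = 37 (n_2 = 4)
R_3 = 26 (n_3 = 3)
R_4 = 12 (n_4 = 3)
Step 3: H = 12/(N(N+1)) * sum(R_i^2/n_i) - 3(N+1)
     = 12/(14*15) * (30^2/4 + 37^2/4 + 26^2/3 + 12^2/3) - 3*15
     = 0.057143 * 840.583 - 45
     = 3.033333.
Step 4: Ties present; correction factor C = 1 - 36/(14^3 - 14) = 0.986813. Corrected H = 3.033333 / 0.986813 = 3.073868.
Step 5: Under H0, H ~ chi^2(3); p-value = 0.380376.
Step 6: alpha = 0.05. fail to reject H0.

H = 3.0739, df = 3, p = 0.380376, fail to reject H0.


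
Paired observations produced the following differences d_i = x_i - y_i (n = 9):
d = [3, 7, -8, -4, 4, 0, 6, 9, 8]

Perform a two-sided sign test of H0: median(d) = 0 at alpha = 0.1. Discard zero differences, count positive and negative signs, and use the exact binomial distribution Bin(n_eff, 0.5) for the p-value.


Step 1: Discard zero differences. Original n = 9; n_eff = number of nonzero differences = 8.
Nonzero differences (with sign): +3, +7, -8, -4, +4, +6, +9, +8
Step 2: Count signs: positive = 6, negative = 2.
Step 3: Under H0: P(positive) = 0.5, so the number of positives S ~ Bin(8, 0.5).
Step 4: Two-sided exact p-value = sum of Bin(8,0.5) probabilities at or below the observed probability = 0.289062.
Step 5: alpha = 0.1. fail to reject H0.

n_eff = 8, pos = 6, neg = 2, p = 0.289062, fail to reject H0.


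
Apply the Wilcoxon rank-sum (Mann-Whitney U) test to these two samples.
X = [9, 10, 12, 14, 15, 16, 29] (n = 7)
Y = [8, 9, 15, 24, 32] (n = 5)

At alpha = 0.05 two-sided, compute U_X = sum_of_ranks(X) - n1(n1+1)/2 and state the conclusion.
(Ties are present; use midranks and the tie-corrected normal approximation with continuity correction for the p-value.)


Step 1: Combine and sort all 12 observations; assign midranks.
sorted (value, group): (8,Y), (9,X), (9,Y), (10,X), (12,X), (14,X), (15,X), (15,Y), (16,X), (24,Y), (29,X), (32,Y)
ranks: 8->1, 9->2.5, 9->2.5, 10->4, 12->5, 14->6, 15->7.5, 15->7.5, 16->9, 24->10, 29->11, 32->12
Step 2: Rank sum for X: R1 = 2.5 + 4 + 5 + 6 + 7.5 + 9 + 11 = 45.
Step 3: U_X = R1 - n1(n1+1)/2 = 45 - 7*8/2 = 45 - 28 = 17.
       U_Y = n1*n2 - U_X = 35 - 17 = 18.
Step 4: Ties are present, so use the tie-corrected normal approximation (with continuity correction) for the p-value.
Step 5: p-value = 1.000000; compare to alpha = 0.05. fail to reject H0.

U_X = 17, p = 1.000000, fail to reject H0 at alpha = 0.05.


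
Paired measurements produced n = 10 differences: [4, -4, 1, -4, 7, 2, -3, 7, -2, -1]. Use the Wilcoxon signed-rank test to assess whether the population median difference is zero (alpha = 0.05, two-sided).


Step 1: Drop any zero differences (none here) and take |d_i|.
|d| = [4, 4, 1, 4, 7, 2, 3, 7, 2, 1]
Step 2: Midrank |d_i| (ties get averaged ranks).
ranks: |4|->7, |4|->7, |1|->1.5, |4|->7, |7|->9.5, |2|->3.5, |3|->5, |7|->9.5, |2|->3.5, |1|->1.5
Step 3: Attach original signs; sum ranks with positive sign and with negative sign.
W+ = 7 + 1.5 + 9.5 + 3.5 + 9.5 = 31
W- = 7 + 7 + 5 + 3.5 + 1.5 = 24
(Check: W+ + W- = 55 should equal n(n+1)/2 = 55.)
Step 4: Test statistic W = min(W+, W-) = 24.
Step 5: Ties in |d|, so use the tie-corrected normal approximation.
        E[W] = n(n+1)/4 = 10*11/4 = 27.5.
        Tie groups: |d|=1 (t=2), |d|=2 (t=2), |d|=4 (t=3), |d|=7 (t=2); sum(t^3 - t) = 42.
        Var[W] = n(n+1)(2n+1)/24 - sum(t^3-t)/48 = 2310/24 - 42/48 = 95.375.
        z = (W - E[W]) / sqrt(Var[W]) = (24 - 27.5) / 9.7660 = -0.3584.
        Two-sided p = 2*Phi(z) = 0.720055.
Step 6: alpha = 0.05. fail to reject H0.

W+ = 31, W- = 24, W = min = 24, p = 0.720055, fail to reject H0.


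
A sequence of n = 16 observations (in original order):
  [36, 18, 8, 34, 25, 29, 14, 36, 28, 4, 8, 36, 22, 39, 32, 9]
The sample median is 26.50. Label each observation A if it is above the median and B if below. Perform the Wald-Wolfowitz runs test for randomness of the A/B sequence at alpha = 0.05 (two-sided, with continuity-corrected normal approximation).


Step 1: Compute median = 26.50; label A = above, B = below.
Labels in order: ABBABABAABBABAAB  (n_A = 8, n_B = 8)
Step 2: Count runs R = 12.
Step 3: Under H0 (random ordering), E[R] = 2*n_A*n_B/(n_A+n_B) + 1 = 2*8*8/16 + 1 = 9.0000.
        Var[R] = 2*n_A*n_B*(2*n_A*n_B - n_A - n_B) / ((n_A+n_B)^2 * (n_A+n_B-1)) = 14336/3840 = 3.7333.
        SD[R] = 1.9322.
Step 4: Continuity-corrected z = (R - 0.5 - E[R]) / SD[R] = (12 - 0.5 - 9.0000) / 1.9322 = 1.2939.
Step 5: Two-sided p-value via normal approximation = 2*(1 - Phi(|z|)) = 0.195709.
Step 6: alpha = 0.05. fail to reject H0.

R = 12, z = 1.2939, p = 0.195709, fail to reject H0.


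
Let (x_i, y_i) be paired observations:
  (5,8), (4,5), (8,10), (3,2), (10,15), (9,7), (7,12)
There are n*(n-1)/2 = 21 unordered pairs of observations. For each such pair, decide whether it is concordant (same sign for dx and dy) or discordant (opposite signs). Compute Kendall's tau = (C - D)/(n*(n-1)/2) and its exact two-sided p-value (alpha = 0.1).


Step 1: Enumerate the 21 unordered pairs (i,j) with i<j and classify each by sign(x_j-x_i) * sign(y_j-y_i).
  (1,2):dx=-1,dy=-3->C; (1,3):dx=+3,dy=+2->C; (1,4):dx=-2,dy=-6->C; (1,5):dx=+5,dy=+7->C
  (1,6):dx=+4,dy=-1->D; (1,7):dx=+2,dy=+4->C; (2,3):dx=+4,dy=+5->C; (2,4):dx=-1,dy=-3->C
  (2,5):dx=+6,dy=+10->C; (2,6):dx=+5,dy=+2->C; (2,7):dx=+3,dy=+7->C; (3,4):dx=-5,dy=-8->C
  (3,5):dx=+2,dy=+5->C; (3,6):dx=+1,dy=-3->D; (3,7):dx=-1,dy=+2->D; (4,5):dx=+7,dy=+13->C
  (4,6):dx=+6,dy=+5->C; (4,7):dx=+4,dy=+10->C; (5,6):dx=-1,dy=-8->C; (5,7):dx=-3,dy=-3->C
  (6,7):dx=-2,dy=+5->D
Step 2: C = 17, D = 4, total pairs = 21.
Step 3: tau = (C - D)/(n(n-1)/2) = (17 - 4)/21 = 0.619048.
Step 4: Exact two-sided p-value (enumerate n! = 5040 permutations of y under H0): p = 0.069048.
Step 5: alpha = 0.1. reject H0.

tau_b = 0.6190 (C=17, D=4), p = 0.069048, reject H0.


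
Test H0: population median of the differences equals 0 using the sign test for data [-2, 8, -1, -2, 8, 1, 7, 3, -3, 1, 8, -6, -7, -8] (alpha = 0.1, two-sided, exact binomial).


Step 1: Discard zero differences. Original n = 14; n_eff = number of nonzero differences = 14.
Nonzero differences (with sign): -2, +8, -1, -2, +8, +1, +7, +3, -3, +1, +8, -6, -7, -8
Step 2: Count signs: positive = 7, negative = 7.
Step 3: Under H0: P(positive) = 0.5, so the number of positives S ~ Bin(14, 0.5).
Step 4: Two-sided exact p-value = sum of Bin(14,0.5) probabilities at or below the observed probability = 1.000000.
Step 5: alpha = 0.1. fail to reject H0.

n_eff = 14, pos = 7, neg = 7, p = 1.000000, fail to reject H0.


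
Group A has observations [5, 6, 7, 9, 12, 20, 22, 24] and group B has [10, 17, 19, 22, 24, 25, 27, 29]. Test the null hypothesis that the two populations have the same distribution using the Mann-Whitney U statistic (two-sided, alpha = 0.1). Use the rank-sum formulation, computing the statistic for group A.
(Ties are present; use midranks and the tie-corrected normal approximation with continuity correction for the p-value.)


Step 1: Combine and sort all 16 observations; assign midranks.
sorted (value, group): (5,X), (6,X), (7,X), (9,X), (10,Y), (12,X), (17,Y), (19,Y), (20,X), (22,X), (22,Y), (24,X), (24,Y), (25,Y), (27,Y), (29,Y)
ranks: 5->1, 6->2, 7->3, 9->4, 10->5, 12->6, 17->7, 19->8, 20->9, 22->10.5, 22->10.5, 24->12.5, 24->12.5, 25->14, 27->15, 29->16
Step 2: Rank sum for X: R1 = 1 + 2 + 3 + 4 + 6 + 9 + 10.5 + 12.5 = 48.
Step 3: U_X = R1 - n1(n1+1)/2 = 48 - 8*9/2 = 48 - 36 = 12.
       U_Y = n1*n2 - U_X = 64 - 12 = 52.
Step 4: Ties are present, so use the tie-corrected normal approximation (with continuity correction) for the p-value.
Step 5: p-value = 0.040274; compare to alpha = 0.1. reject H0.

U_X = 12, p = 0.040274, reject H0 at alpha = 0.1.


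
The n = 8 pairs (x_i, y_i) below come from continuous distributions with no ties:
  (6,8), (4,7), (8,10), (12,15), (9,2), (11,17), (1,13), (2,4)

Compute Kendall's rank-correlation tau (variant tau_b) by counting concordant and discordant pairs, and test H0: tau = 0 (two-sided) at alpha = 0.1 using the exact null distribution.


Step 1: Enumerate the 28 unordered pairs (i,j) with i<j and classify each by sign(x_j-x_i) * sign(y_j-y_i).
  (1,2):dx=-2,dy=-1->C; (1,3):dx=+2,dy=+2->C; (1,4):dx=+6,dy=+7->C; (1,5):dx=+3,dy=-6->D
  (1,6):dx=+5,dy=+9->C; (1,7):dx=-5,dy=+5->D; (1,8):dx=-4,dy=-4->C; (2,3):dx=+4,dy=+3->C
  (2,4):dx=+8,dy=+8->C; (2,5):dx=+5,dy=-5->D; (2,6):dx=+7,dy=+10->C; (2,7):dx=-3,dy=+6->D
  (2,8):dx=-2,dy=-3->C; (3,4):dx=+4,dy=+5->C; (3,5):dx=+1,dy=-8->D; (3,6):dx=+3,dy=+7->C
  (3,7):dx=-7,dy=+3->D; (3,8):dx=-6,dy=-6->C; (4,5):dx=-3,dy=-13->C; (4,6):dx=-1,dy=+2->D
  (4,7):dx=-11,dy=-2->C; (4,8):dx=-10,dy=-11->C; (5,6):dx=+2,dy=+15->C; (5,7):dx=-8,dy=+11->D
  (5,8):dx=-7,dy=+2->D; (6,7):dx=-10,dy=-4->C; (6,8):dx=-9,dy=-13->C; (7,8):dx=+1,dy=-9->D
Step 2: C = 18, D = 10, total pairs = 28.
Step 3: tau = (C - D)/(n(n-1)/2) = (18 - 10)/28 = 0.285714.
Step 4: Exact two-sided p-value (enumerate n! = 40320 permutations of y under H0): p = 0.398760.
Step 5: alpha = 0.1. fail to reject H0.

tau_b = 0.2857 (C=18, D=10), p = 0.398760, fail to reject H0.


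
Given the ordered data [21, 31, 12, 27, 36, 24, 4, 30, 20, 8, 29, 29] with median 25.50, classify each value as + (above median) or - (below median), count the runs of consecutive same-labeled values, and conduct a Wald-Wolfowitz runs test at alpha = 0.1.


Step 1: Compute median = 25.50; label A = above, B = below.
Labels in order: BABAABBABBAA  (n_A = 6, n_B = 6)
Step 2: Count runs R = 8.
Step 3: Under H0 (random ordering), E[R] = 2*n_A*n_B/(n_A+n_B) + 1 = 2*6*6/12 + 1 = 7.0000.
        Var[R] = 2*n_A*n_B*(2*n_A*n_B - n_A - n_B) / ((n_A+n_B)^2 * (n_A+n_B-1)) = 4320/1584 = 2.7273.
        SD[R] = 1.6514.
Step 4: Continuity-corrected z = (R - 0.5 - E[R]) / SD[R] = (8 - 0.5 - 7.0000) / 1.6514 = 0.3028.
Step 5: Two-sided p-value via normal approximation = 2*(1 - Phi(|z|)) = 0.762069.
Step 6: alpha = 0.1. fail to reject H0.

R = 8, z = 0.3028, p = 0.762069, fail to reject H0.


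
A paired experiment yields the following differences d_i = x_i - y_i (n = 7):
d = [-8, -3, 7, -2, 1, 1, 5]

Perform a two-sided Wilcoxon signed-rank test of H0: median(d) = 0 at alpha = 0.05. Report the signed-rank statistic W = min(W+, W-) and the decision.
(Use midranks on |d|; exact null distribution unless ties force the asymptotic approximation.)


Step 1: Drop any zero differences (none here) and take |d_i|.
|d| = [8, 3, 7, 2, 1, 1, 5]
Step 2: Midrank |d_i| (ties get averaged ranks).
ranks: |8|->7, |3|->4, |7|->6, |2|->3, |1|->1.5, |1|->1.5, |5|->5
Step 3: Attach original signs; sum ranks with positive sign and with negative sign.
W+ = 6 + 1.5 + 1.5 + 5 = 14
W- = 7 + 4 + 3 = 14
(Check: W+ + W- = 28 should equal n(n+1)/2 = 28.)
Step 4: Test statistic W = min(W+, W-) = 14.
Step 5: Ties in |d|, so use the tie-corrected normal approximation.
        E[W] = n(n+1)/4 = 7*8/4 = 14.
        Tie groups: |d|=1 (t=2); sum(t^3 - t) = 6.
        Var[W] = n(n+1)(2n+1)/24 - sum(t^3-t)/48 = 840/24 - 6/48 = 34.875.
        z = (W - E[W]) / sqrt(Var[W]) = (14 - 14) / 5.9055 = 0.0000.
        Two-sided p = 2*Phi(z) = 1.000000.
Step 6: alpha = 0.05. fail to reject H0.

W+ = 14, W- = 14, W = min = 14, p = 1.000000, fail to reject H0.


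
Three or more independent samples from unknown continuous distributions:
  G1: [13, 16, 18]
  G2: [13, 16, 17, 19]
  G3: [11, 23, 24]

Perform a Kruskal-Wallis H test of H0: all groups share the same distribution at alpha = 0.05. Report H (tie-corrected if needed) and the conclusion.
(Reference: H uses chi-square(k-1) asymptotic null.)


Step 1: Combine all N = 10 observations and assign midranks.
sorted (value, group, rank): (11,G3,1), (13,G1,2.5), (13,G2,2.5), (16,G1,4.5), (16,G2,4.5), (17,G2,6), (18,G1,7), (19,G2,8), (23,G3,9), (24,G3,10)
Step 2: Sum ranks within each group.
R_1 = 14 (n_1 = 3)
R_2 = 21 (n_2 = 4)
R_3 = 20 (n_3 = 3)
Step 3: H = 12/(N(N+1)) * sum(R_i^2/n_i) - 3(N+1)
     = 12/(10*11) * (14^2/3 + 21^2/4 + 20^2/3) - 3*11
     = 0.109091 * 308.917 - 33
     = 0.700000.
Step 4: Ties present; correction factor C = 1 - 12/(10^3 - 10) = 0.987879. Corrected H = 0.700000 / 0.987879 = 0.708589.
Step 5: Under H0, H ~ chi^2(2); p-value = 0.701668.
Step 6: alpha = 0.05. fail to reject H0.

H = 0.7086, df = 2, p = 0.701668, fail to reject H0.


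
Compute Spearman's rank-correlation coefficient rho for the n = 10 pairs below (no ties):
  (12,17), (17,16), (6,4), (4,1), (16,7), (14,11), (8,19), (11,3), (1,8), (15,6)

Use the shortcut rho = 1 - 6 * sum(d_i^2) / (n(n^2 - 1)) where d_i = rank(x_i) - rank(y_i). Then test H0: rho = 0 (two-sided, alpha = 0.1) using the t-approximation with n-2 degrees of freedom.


Step 1: Rank x and y separately (midranks; no ties here).
rank(x): 12->6, 17->10, 6->3, 4->2, 16->9, 14->7, 8->4, 11->5, 1->1, 15->8
rank(y): 17->9, 16->8, 4->3, 1->1, 7->5, 11->7, 19->10, 3->2, 8->6, 6->4
Step 2: d_i = R_x(i) - R_y(i); compute d_i^2.
  (6-9)^2=9, (10-8)^2=4, (3-3)^2=0, (2-1)^2=1, (9-5)^2=16, (7-7)^2=0, (4-10)^2=36, (5-2)^2=9, (1-6)^2=25, (8-4)^2=16
sum(d^2) = 116.
Step 3: rho = 1 - 6*116 / (10*(10^2 - 1)) = 1 - 696/990 = 0.296970.
Step 4: Under H0, t = rho * sqrt((n-2)/(1-rho^2)) = 0.8796 ~ t(8).
Step 5: Two-sided p-value from the t-distribution with 8 df = 0.404702.
Step 6: alpha = 0.1. fail to reject H0.

rho = 0.2970, p = 0.404702, fail to reject H0 at alpha = 0.1.


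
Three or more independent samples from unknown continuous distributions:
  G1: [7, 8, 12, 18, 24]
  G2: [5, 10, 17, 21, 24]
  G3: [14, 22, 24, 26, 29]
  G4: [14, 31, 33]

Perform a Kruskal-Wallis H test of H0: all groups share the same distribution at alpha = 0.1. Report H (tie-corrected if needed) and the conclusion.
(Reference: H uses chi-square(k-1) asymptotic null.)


Step 1: Combine all N = 18 observations and assign midranks.
sorted (value, group, rank): (5,G2,1), (7,G1,2), (8,G1,3), (10,G2,4), (12,G1,5), (14,G3,6.5), (14,G4,6.5), (17,G2,8), (18,G1,9), (21,G2,10), (22,G3,11), (24,G1,13), (24,G2,13), (24,G3,13), (26,G3,15), (29,G3,16), (31,G4,17), (33,G4,18)
Step 2: Sum ranks within each group.
R_1 = 32 (n_1 = 5)
R_2 = 36 (n_2 = 5)
R_3 = 61.5 (n_3 = 5)
R_4 = 41.5 (n_4 = 3)
Step 3: H = 12/(N(N+1)) * sum(R_i^2/n_i) - 3(N+1)
     = 12/(18*19) * (32^2/5 + 36^2/5 + 61.5^2/5 + 41.5^2/3) - 3*19
     = 0.035088 * 1794.53 - 57
     = 5.966082.
Step 4: Ties present; correction factor C = 1 - 30/(18^3 - 18) = 0.994840. Corrected H = 5.966082 / 0.994840 = 5.997026.
Step 5: Under H0, H ~ chi^2(3); p-value = 0.111755.
Step 6: alpha = 0.1. fail to reject H0.

H = 5.9970, df = 3, p = 0.111755, fail to reject H0.


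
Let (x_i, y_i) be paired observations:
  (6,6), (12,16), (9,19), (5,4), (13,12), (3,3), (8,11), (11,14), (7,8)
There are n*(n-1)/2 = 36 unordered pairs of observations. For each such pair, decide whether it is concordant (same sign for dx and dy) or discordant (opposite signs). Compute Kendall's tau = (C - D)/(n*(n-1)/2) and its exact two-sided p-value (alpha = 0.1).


Step 1: Enumerate the 36 unordered pairs (i,j) with i<j and classify each by sign(x_j-x_i) * sign(y_j-y_i).
  (1,2):dx=+6,dy=+10->C; (1,3):dx=+3,dy=+13->C; (1,4):dx=-1,dy=-2->C; (1,5):dx=+7,dy=+6->C
  (1,6):dx=-3,dy=-3->C; (1,7):dx=+2,dy=+5->C; (1,8):dx=+5,dy=+8->C; (1,9):dx=+1,dy=+2->C
  (2,3):dx=-3,dy=+3->D; (2,4):dx=-7,dy=-12->C; (2,5):dx=+1,dy=-4->D; (2,6):dx=-9,dy=-13->C
  (2,7):dx=-4,dy=-5->C; (2,8):dx=-1,dy=-2->C; (2,9):dx=-5,dy=-8->C; (3,4):dx=-4,dy=-15->C
  (3,5):dx=+4,dy=-7->D; (3,6):dx=-6,dy=-16->C; (3,7):dx=-1,dy=-8->C; (3,8):dx=+2,dy=-5->D
  (3,9):dx=-2,dy=-11->C; (4,5):dx=+8,dy=+8->C; (4,6):dx=-2,dy=-1->C; (4,7):dx=+3,dy=+7->C
  (4,8):dx=+6,dy=+10->C; (4,9):dx=+2,dy=+4->C; (5,6):dx=-10,dy=-9->C; (5,7):dx=-5,dy=-1->C
  (5,8):dx=-2,dy=+2->D; (5,9):dx=-6,dy=-4->C; (6,7):dx=+5,dy=+8->C; (6,8):dx=+8,dy=+11->C
  (6,9):dx=+4,dy=+5->C; (7,8):dx=+3,dy=+3->C; (7,9):dx=-1,dy=-3->C; (8,9):dx=-4,dy=-6->C
Step 2: C = 31, D = 5, total pairs = 36.
Step 3: tau = (C - D)/(n(n-1)/2) = (31 - 5)/36 = 0.722222.
Step 4: Exact two-sided p-value (enumerate n! = 362880 permutations of y under H0): p = 0.005886.
Step 5: alpha = 0.1. reject H0.

tau_b = 0.7222 (C=31, D=5), p = 0.005886, reject H0.


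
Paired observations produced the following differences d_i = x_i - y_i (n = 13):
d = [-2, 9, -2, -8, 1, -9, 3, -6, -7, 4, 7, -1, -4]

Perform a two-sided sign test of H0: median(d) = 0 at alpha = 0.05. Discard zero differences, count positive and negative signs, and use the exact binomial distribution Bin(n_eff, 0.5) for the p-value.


Step 1: Discard zero differences. Original n = 13; n_eff = number of nonzero differences = 13.
Nonzero differences (with sign): -2, +9, -2, -8, +1, -9, +3, -6, -7, +4, +7, -1, -4
Step 2: Count signs: positive = 5, negative = 8.
Step 3: Under H0: P(positive) = 0.5, so the number of positives S ~ Bin(13, 0.5).
Step 4: Two-sided exact p-value = sum of Bin(13,0.5) probabilities at or below the observed probability = 0.581055.
Step 5: alpha = 0.05. fail to reject H0.

n_eff = 13, pos = 5, neg = 8, p = 0.581055, fail to reject H0.


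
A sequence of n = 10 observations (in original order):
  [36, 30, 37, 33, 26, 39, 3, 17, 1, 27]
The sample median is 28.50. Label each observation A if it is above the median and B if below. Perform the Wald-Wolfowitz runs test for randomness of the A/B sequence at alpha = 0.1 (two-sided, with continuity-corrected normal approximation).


Step 1: Compute median = 28.50; label A = above, B = below.
Labels in order: AAAABABBBB  (n_A = 5, n_B = 5)
Step 2: Count runs R = 4.
Step 3: Under H0 (random ordering), E[R] = 2*n_A*n_B/(n_A+n_B) + 1 = 2*5*5/10 + 1 = 6.0000.
        Var[R] = 2*n_A*n_B*(2*n_A*n_B - n_A - n_B) / ((n_A+n_B)^2 * (n_A+n_B-1)) = 2000/900 = 2.2222.
        SD[R] = 1.4907.
Step 4: Continuity-corrected z = (R + 0.5 - E[R]) / SD[R] = (4 + 0.5 - 6.0000) / 1.4907 = -1.0062.
Step 5: Two-sided p-value via normal approximation = 2*(1 - Phi(|z|)) = 0.314305.
Step 6: alpha = 0.1. fail to reject H0.

R = 4, z = -1.0062, p = 0.314305, fail to reject H0.


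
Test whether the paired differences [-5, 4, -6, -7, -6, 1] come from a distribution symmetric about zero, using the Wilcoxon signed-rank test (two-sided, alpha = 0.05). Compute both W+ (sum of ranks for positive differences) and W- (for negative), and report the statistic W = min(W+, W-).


Step 1: Drop any zero differences (none here) and take |d_i|.
|d| = [5, 4, 6, 7, 6, 1]
Step 2: Midrank |d_i| (ties get averaged ranks).
ranks: |5|->3, |4|->2, |6|->4.5, |7|->6, |6|->4.5, |1|->1
Step 3: Attach original signs; sum ranks with positive sign and with negative sign.
W+ = 2 + 1 = 3
W- = 3 + 4.5 + 6 + 4.5 = 18
(Check: W+ + W- = 21 should equal n(n+1)/2 = 21.)
Step 4: Test statistic W = min(W+, W-) = 3.
Step 5: Ties in |d|, so use the tie-corrected normal approximation.
        E[W] = n(n+1)/4 = 6*7/4 = 10.5.
        Tie groups: |d|=6 (t=2); sum(t^3 - t) = 6.
        Var[W] = n(n+1)(2n+1)/24 - sum(t^3-t)/48 = 546/24 - 6/48 = 22.625.
        z = (W - E[W]) / sqrt(Var[W]) = (3 - 10.5) / 4.7566 = -1.5768.
        Two-sided p = 2*Phi(z) = 0.114850.
Step 6: alpha = 0.05. fail to reject H0.

W+ = 3, W- = 18, W = min = 3, p = 0.114850, fail to reject H0.


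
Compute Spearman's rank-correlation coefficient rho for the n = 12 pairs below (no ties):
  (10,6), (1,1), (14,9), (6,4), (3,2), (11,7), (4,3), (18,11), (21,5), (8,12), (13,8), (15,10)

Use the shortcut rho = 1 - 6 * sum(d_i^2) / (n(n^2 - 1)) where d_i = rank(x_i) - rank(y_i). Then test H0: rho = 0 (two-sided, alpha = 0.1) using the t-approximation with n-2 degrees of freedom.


Step 1: Rank x and y separately (midranks; no ties here).
rank(x): 10->6, 1->1, 14->9, 6->4, 3->2, 11->7, 4->3, 18->11, 21->12, 8->5, 13->8, 15->10
rank(y): 6->6, 1->1, 9->9, 4->4, 2->2, 7->7, 3->3, 11->11, 5->5, 12->12, 8->8, 10->10
Step 2: d_i = R_x(i) - R_y(i); compute d_i^2.
  (6-6)^2=0, (1-1)^2=0, (9-9)^2=0, (4-4)^2=0, (2-2)^2=0, (7-7)^2=0, (3-3)^2=0, (11-11)^2=0, (12-5)^2=49, (5-12)^2=49, (8-8)^2=0, (10-10)^2=0
sum(d^2) = 98.
Step 3: rho = 1 - 6*98 / (12*(12^2 - 1)) = 1 - 588/1716 = 0.657343.
Step 4: Under H0, t = rho * sqrt((n-2)/(1-rho^2)) = 2.7584 ~ t(10).
Step 5: Two-sided p-value from the t-distribution with 10 df = 0.020185.
Step 6: alpha = 0.1. reject H0.

rho = 0.6573, p = 0.020185, reject H0 at alpha = 0.1.


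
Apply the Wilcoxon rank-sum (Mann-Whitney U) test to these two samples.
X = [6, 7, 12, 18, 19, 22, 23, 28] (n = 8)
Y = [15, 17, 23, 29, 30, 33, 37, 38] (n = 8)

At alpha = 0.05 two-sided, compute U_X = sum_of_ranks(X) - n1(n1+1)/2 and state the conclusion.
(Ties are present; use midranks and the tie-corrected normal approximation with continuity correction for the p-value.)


Step 1: Combine and sort all 16 observations; assign midranks.
sorted (value, group): (6,X), (7,X), (12,X), (15,Y), (17,Y), (18,X), (19,X), (22,X), (23,X), (23,Y), (28,X), (29,Y), (30,Y), (33,Y), (37,Y), (38,Y)
ranks: 6->1, 7->2, 12->3, 15->4, 17->5, 18->6, 19->7, 22->8, 23->9.5, 23->9.5, 28->11, 29->12, 30->13, 33->14, 37->15, 38->16
Step 2: Rank sum for X: R1 = 1 + 2 + 3 + 6 + 7 + 8 + 9.5 + 11 = 47.5.
Step 3: U_X = R1 - n1(n1+1)/2 = 47.5 - 8*9/2 = 47.5 - 36 = 11.5.
       U_Y = n1*n2 - U_X = 64 - 11.5 = 52.5.
Step 4: Ties are present, so use the tie-corrected normal approximation (with continuity correction) for the p-value.
Step 5: p-value = 0.035556; compare to alpha = 0.05. reject H0.

U_X = 11.5, p = 0.035556, reject H0 at alpha = 0.05.


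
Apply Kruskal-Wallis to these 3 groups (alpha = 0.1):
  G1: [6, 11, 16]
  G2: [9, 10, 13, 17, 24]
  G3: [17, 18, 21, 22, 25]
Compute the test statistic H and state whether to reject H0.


Step 1: Combine all N = 13 observations and assign midranks.
sorted (value, group, rank): (6,G1,1), (9,G2,2), (10,G2,3), (11,G1,4), (13,G2,5), (16,G1,6), (17,G2,7.5), (17,G3,7.5), (18,G3,9), (21,G3,10), (22,G3,11), (24,G2,12), (25,G3,13)
Step 2: Sum ranks within each group.
R_1 = 11 (n_1 = 3)
R_2 = 29.5 (n_2 = 5)
R_3 = 50.5 (n_3 = 5)
Step 3: H = 12/(N(N+1)) * sum(R_i^2/n_i) - 3(N+1)
     = 12/(13*14) * (11^2/3 + 29.5^2/5 + 50.5^2/5) - 3*14
     = 0.065934 * 724.433 - 42
     = 5.764835.
Step 4: Ties present; correction factor C = 1 - 6/(13^3 - 13) = 0.997253. Corrected H = 5.764835 / 0.997253 = 5.780716.
Step 5: Under H0, H ~ chi^2(2); p-value = 0.055556.
Step 6: alpha = 0.1. reject H0.

H = 5.7807, df = 2, p = 0.055556, reject H0.
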